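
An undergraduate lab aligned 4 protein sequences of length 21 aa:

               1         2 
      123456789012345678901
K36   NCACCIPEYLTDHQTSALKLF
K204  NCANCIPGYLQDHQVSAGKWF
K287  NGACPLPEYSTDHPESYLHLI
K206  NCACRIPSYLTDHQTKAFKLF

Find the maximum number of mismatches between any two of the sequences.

14

Pairwise Hamming distances:
  K36 vs K204: 6
  K36 vs K287: 9
  K36 vs K206: 4
  K204 vs K287: 14
  K204 vs K206: 8
  K287 vs K206: 12
The largest is 14, between K204 and K287.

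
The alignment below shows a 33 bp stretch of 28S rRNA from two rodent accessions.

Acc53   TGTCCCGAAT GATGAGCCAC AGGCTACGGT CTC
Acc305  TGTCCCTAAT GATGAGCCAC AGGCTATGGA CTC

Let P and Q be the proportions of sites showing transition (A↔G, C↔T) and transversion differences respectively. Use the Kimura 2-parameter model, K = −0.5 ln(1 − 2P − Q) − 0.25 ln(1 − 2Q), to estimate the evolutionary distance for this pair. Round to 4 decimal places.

Differing sites — 7:G/T (Tv); 27:C/T (Ti); 30:T/A (Tv).
Of the 3 differences, 1 transition and 2 transversions over 33 sites: P = 1/33 = 0.030303, Q = 2/33 = 0.060606.
d = −0.5·ln(0.878788) − 0.25·ln(0.878788) = −0.5·(-0.129212) − 0.25·(-0.129212) = 0.0969.

0.0969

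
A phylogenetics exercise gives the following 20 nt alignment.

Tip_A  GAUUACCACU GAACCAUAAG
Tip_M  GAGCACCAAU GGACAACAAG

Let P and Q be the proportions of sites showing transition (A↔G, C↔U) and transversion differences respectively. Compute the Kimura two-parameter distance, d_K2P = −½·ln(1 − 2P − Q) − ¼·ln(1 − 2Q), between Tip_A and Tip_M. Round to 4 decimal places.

Mismatches occur at site 3 (U/G, transversion), site 4 (U/C, transition), site 9 (C/A, transversion), site 12 (A/G, transition), site 15 (C/A, transversion), site 17 (U/C, transition).
Of the 6 differences, 3 transitions and 3 transversions over 20 sites: P = 3/20 = 0.150000, Q = 3/20 = 0.150000.
d = −0.5·ln(0.550000) − 0.25·ln(0.700000) = −0.5·(-0.597837) − 0.25·(-0.356675) = 0.3881.

0.3881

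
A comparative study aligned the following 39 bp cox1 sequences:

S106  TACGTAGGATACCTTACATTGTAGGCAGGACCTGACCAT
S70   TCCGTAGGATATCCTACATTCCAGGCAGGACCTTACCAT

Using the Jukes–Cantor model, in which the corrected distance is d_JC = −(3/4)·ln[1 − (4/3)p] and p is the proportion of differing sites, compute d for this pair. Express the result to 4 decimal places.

0.1722

The sequences differ at positions 2 (A/C), 12 (C/T), 14 (T/C), 21 (G/C), 22 (T/C), 34 (G/T).
p = 6/39 = 0.153846.
d = −0.75 · ln(1 − (4/3)·0.153846) = −0.75 · ln(0.794872) = −0.75 · (-0.229574) = 0.1722.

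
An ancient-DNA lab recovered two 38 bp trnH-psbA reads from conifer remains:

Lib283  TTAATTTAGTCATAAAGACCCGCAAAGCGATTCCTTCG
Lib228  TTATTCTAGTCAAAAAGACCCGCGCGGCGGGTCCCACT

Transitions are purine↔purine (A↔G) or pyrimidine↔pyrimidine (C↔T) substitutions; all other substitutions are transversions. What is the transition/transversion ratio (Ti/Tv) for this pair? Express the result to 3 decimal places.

0.833

Mismatches occur at site 4 (A→T, transversion), site 6 (T→C, transition), site 13 (T→A, transversion), site 24 (A→G, transition), site 25 (A→C, transversion), site 26 (A→G, transition), site 30 (A→G, transition), site 31 (T→G, transversion), site 35 (T→C, transition), site 36 (T→A, transversion), site 38 (G→T, transversion).
Of the 11 differences, 5 transitions and 6 transversions, so Ti/Tv = 5/6 = 0.833.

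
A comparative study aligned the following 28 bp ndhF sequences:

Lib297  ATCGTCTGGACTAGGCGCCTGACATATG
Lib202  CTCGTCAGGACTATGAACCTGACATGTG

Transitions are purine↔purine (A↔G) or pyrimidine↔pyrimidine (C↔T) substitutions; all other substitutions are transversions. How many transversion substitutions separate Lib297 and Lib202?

Mismatches occur at site 1 (A→C, transversion), site 7 (T→A, transversion), site 14 (G→T, transversion), site 16 (C→A, transversion), site 17 (G→A, transition), site 26 (A→G, transition).
Of the 6 differences, 2 transitions and 4 transversions, so the answer is 4.

4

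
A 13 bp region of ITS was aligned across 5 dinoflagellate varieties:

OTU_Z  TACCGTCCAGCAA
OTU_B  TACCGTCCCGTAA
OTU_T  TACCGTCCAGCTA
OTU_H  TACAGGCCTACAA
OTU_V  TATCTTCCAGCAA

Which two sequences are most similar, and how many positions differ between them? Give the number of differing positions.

Pairwise Hamming distances:
  OTU_Z vs OTU_B: 2
  OTU_Z vs OTU_T: 1
  OTU_Z vs OTU_H: 4
  OTU_Z vs OTU_V: 2
  OTU_B vs OTU_T: 3
  OTU_B vs OTU_H: 5
  OTU_B vs OTU_V: 4
  OTU_T vs OTU_H: 5
  OTU_T vs OTU_V: 3
  OTU_H vs OTU_V: 6
The smallest is 1, between OTU_Z and OTU_T.

1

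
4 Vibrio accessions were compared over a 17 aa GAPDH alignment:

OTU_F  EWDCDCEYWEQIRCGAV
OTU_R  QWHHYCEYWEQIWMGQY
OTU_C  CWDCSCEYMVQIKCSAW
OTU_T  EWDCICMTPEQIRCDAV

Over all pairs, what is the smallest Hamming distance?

Pairwise Hamming distances:
  OTU_F vs OTU_R: 8
  OTU_F vs OTU_C: 7
  OTU_F vs OTU_T: 5
  OTU_R vs OTU_C: 11
  OTU_R vs OTU_T: 12
  OTU_C vs OTU_T: 9
The smallest is 5, between OTU_F and OTU_T.

5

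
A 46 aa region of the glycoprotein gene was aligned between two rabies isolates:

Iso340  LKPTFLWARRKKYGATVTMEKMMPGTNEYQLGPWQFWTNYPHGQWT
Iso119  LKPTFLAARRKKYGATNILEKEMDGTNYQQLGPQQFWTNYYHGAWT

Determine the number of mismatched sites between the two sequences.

11

Differing sites — 7:W/A; 17:V/N; 18:T/I; 19:M/L; 22:M/E; 24:P/D; 28:E/Y; 29:Y/Q; 34:W/Q; 41:P/Y; 44:Q/A.
That gives 11 mismatches out of 46 aligned sites, so the Hamming distance is 11.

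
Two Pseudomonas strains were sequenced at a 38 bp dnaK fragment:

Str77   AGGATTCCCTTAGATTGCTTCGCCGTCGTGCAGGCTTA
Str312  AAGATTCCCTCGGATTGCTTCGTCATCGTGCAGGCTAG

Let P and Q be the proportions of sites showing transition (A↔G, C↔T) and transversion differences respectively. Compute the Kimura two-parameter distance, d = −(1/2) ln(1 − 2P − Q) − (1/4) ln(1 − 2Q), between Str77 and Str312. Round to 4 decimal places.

0.2229

The sequences differ at positions 2 (G/A, transition), 11 (T/C, transition), 12 (A/G, transition), 23 (C/T, transition), 25 (G/A, transition), 37 (T/A, transversion), 38 (A/G, transition).
Of the 7 differences, 6 transitions and 1 transversion over 38 sites: P = 6/38 = 0.157895, Q = 1/38 = 0.026316.
d = −0.5·ln(0.657894) − 0.25·ln(0.947368) = −0.5·(-0.418711) − 0.25·(-0.054068) = 0.2229.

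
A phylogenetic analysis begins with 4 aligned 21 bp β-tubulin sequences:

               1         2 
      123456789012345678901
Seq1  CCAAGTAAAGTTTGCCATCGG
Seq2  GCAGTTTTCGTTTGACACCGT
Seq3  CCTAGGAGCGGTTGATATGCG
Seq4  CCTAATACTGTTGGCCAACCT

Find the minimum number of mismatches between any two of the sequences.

Pairwise Hamming distances:
  Seq1 vs Seq2: 9
  Seq1 vs Seq3: 9
  Seq1 vs Seq4: 8
  Seq2 vs Seq3: 13
  Seq2 vs Seq4: 11
  Seq3 vs Seq4: 11
The smallest is 8, between Seq1 and Seq4.

8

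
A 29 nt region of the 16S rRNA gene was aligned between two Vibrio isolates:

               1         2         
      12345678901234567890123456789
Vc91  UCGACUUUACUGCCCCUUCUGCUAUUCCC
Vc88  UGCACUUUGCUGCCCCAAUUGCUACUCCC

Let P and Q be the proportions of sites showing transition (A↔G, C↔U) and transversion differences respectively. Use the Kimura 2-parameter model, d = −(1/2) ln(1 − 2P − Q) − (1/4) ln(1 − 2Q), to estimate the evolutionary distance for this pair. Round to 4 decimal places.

0.2921

Mismatches occur at site 2 (C/G, transversion), site 3 (G/C, transversion), site 9 (A/G, transition), site 17 (U/A, transversion), site 18 (U/A, transversion), site 19 (C/U, transition), site 25 (U/C, transition).
Of the 7 differences, 3 transitions and 4 transversions over 29 sites: P = 3/29 = 0.103448, Q = 4/29 = 0.137931.
d = −0.5·ln(0.655173) − 0.25·ln(0.724138) = −0.5·(-0.422856) − 0.25·(-0.322773) = 0.2921.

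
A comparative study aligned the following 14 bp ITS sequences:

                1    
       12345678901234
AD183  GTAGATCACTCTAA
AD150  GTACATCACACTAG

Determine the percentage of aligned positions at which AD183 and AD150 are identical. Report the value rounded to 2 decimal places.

Differing sites — 4:G/C; 10:T/A; 14:A/G.
11 of the 14 sites match, so the percent identity is 11/14 × 100 = 78.57%.

78.57%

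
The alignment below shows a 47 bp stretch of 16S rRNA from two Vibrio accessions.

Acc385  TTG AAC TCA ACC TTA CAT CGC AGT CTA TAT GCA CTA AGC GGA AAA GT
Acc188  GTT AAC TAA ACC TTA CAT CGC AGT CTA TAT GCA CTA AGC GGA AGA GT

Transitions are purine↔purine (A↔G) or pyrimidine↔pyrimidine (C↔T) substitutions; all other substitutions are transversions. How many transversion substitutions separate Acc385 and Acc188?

3

The sequences differ at positions 1 (T/G, transversion), 3 (G/T, transversion), 8 (C/A, transversion), 44 (A/G, transition).
Of the 4 differences, 1 transition and 3 transversions, so the answer is 3.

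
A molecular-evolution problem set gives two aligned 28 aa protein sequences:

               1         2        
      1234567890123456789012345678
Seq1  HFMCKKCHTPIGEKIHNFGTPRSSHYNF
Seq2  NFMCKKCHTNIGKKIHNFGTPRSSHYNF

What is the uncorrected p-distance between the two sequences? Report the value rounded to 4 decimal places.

0.1071

Differing sites — 1:H/N; 10:P/N; 13:E/K.
There are 3 differences over 28 sites, so p = 3/28 = 0.1071.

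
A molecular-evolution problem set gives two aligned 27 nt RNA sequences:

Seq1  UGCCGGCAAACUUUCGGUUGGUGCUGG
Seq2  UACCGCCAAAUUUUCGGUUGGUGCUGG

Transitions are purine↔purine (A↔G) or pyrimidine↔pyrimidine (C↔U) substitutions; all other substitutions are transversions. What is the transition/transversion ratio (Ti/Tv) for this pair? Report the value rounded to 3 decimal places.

2.000

Differing sites — 2:G/A (Ti); 6:G/C (Tv); 11:C/U (Ti).
Of the 3 differences, 2 transitions and 1 transversion, so Ti/Tv = 2/1 = 2.000.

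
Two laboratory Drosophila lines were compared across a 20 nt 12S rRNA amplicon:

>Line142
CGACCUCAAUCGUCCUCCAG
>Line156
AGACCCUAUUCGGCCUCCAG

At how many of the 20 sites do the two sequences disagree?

5

Differing sites — 1:C/A; 6:U/C; 7:C/U; 9:A/U; 13:U/G.
That gives 5 mismatches out of 20 aligned sites, so the Hamming distance is 5.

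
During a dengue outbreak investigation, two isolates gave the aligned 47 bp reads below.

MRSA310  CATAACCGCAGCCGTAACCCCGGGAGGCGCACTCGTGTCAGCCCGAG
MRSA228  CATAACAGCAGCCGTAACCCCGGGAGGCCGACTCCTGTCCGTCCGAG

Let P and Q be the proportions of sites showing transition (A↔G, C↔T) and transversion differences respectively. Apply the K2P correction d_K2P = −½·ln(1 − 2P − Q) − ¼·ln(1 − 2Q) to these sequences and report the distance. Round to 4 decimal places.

Differing sites — 7:C/A (Tv); 29:G/C (Tv); 30:C/G (Tv); 35:G/C (Tv); 40:A/C (Tv); 42:C/T (Ti).
Of the 6 differences, 1 transition and 5 transversions over 47 sites: P = 1/47 = 0.021277, Q = 5/47 = 0.106383.
d = −0.5·ln(0.851063) − 0.25·ln(0.787234) = −0.5·(-0.161269) − 0.25·(-0.239230) = 0.1404.

0.1404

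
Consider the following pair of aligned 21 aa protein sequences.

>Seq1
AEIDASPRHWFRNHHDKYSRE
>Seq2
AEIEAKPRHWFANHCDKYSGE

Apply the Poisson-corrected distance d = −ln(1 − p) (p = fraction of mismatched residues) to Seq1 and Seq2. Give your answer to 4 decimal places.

The sequences differ at positions 4 (D/E), 6 (S/K), 12 (R/A), 15 (H/C), 20 (R/G).
p = 5/21 = 0.238095.
d = −ln(1 − 0.238095) = −ln(0.761905) = 0.2719.

0.2719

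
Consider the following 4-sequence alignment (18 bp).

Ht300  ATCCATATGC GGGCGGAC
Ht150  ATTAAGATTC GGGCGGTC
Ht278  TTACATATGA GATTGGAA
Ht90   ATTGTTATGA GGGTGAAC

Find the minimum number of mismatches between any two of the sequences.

5

Pairwise Hamming distances:
  Ht300 vs Ht150: 5
  Ht300 vs Ht278: 7
  Ht300 vs Ht90: 6
  Ht150 vs Ht278: 11
  Ht150 vs Ht90: 8
  Ht278 vs Ht90: 8
The smallest is 5, between Ht300 and Ht150.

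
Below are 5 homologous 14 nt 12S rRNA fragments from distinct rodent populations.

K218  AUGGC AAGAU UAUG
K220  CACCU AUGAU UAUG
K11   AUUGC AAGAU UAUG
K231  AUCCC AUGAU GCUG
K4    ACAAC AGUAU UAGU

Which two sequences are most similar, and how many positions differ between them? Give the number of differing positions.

1

Pairwise Hamming distances:
  K218 vs K220: 6
  K218 vs K11: 1
  K218 vs K231: 5
  K218 vs K4: 7
  K220 vs K11: 6
  K220 vs K231: 5
  K220 vs K4: 9
  K11 vs K231: 5
  K11 vs K4: 7
  K231 vs K4: 9
The smallest is 1, between K218 and K11.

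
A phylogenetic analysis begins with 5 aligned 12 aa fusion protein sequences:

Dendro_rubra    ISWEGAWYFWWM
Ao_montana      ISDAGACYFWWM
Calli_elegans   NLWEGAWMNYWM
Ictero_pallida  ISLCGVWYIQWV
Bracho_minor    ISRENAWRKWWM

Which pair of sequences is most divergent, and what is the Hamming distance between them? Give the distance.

Pairwise Hamming distances:
  Dendro_rubra vs Ao_montana: 3
  Dendro_rubra vs Calli_elegans: 5
  Dendro_rubra vs Ictero_pallida: 6
  Dendro_rubra vs Bracho_minor: 4
  Ao_montana vs Calli_elegans: 8
  Ao_montana vs Ictero_pallida: 7
  Ao_montana vs Bracho_minor: 6
  Calli_elegans vs Ictero_pallida: 9
  Calli_elegans vs Bracho_minor: 7
  Ictero_pallida vs Bracho_minor: 8
The largest is 9, between Calli_elegans and Ictero_pallida.

9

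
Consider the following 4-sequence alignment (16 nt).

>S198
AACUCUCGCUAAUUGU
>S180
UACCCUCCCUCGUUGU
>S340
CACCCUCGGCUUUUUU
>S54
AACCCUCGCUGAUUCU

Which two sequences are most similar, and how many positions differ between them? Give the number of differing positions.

Pairwise Hamming distances:
  S198 vs S180: 5
  S198 vs S340: 7
  S198 vs S54: 3
  S180 vs S340: 7
  S180 vs S54: 5
  S340 vs S54: 6
The smallest is 3, between S198 and S54.

3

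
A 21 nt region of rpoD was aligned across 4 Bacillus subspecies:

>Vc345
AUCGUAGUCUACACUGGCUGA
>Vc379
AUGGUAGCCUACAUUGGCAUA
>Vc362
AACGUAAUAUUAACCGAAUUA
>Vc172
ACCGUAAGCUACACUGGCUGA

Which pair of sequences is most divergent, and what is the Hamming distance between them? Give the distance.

12

Pairwise Hamming distances:
  Vc345 vs Vc379: 5
  Vc345 vs Vc362: 9
  Vc345 vs Vc172: 3
  Vc379 vs Vc362: 12
  Vc379 vs Vc172: 7
  Vc362 vs Vc172: 9
The largest is 12, between Vc379 and Vc362.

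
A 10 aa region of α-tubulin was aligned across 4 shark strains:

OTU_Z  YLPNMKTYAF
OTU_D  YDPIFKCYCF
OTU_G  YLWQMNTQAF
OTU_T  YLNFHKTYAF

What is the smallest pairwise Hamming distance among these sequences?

Pairwise Hamming distances:
  OTU_Z vs OTU_D: 5
  OTU_Z vs OTU_G: 4
  OTU_Z vs OTU_T: 3
  OTU_D vs OTU_G: 8
  OTU_D vs OTU_T: 6
  OTU_G vs OTU_T: 5
The smallest is 3, between OTU_Z and OTU_T.

3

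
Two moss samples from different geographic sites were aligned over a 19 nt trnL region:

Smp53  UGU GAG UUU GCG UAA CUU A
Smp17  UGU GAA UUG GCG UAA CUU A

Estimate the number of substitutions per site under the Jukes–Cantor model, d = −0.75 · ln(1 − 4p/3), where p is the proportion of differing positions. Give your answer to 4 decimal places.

The sequences differ at positions 6 (G/A), 9 (U/G).
p = 2/19 = 0.105263.
d = −0.75 · ln(1 − (4/3)·0.105263) = −0.75 · ln(0.859649) = −0.75 · (-0.151231) = 0.1134.

0.1134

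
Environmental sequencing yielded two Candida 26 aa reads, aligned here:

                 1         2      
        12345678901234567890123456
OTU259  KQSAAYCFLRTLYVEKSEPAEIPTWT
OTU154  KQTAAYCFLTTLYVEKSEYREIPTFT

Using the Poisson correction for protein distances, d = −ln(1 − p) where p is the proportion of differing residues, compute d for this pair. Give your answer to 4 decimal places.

0.2136

The sequences differ at positions 3 (S/T), 10 (R/T), 19 (P/Y), 20 (A/R), 25 (W/F).
p = 5/26 = 0.192308.
d = −ln(1 − 0.192308) = −ln(0.807692) = 0.2136.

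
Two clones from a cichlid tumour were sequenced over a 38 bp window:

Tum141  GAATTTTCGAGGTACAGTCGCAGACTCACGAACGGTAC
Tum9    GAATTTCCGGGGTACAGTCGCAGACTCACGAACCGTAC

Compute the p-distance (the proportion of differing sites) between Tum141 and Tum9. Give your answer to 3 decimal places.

0.079

The sequences differ at positions 7 (T/C), 10 (A/G), 34 (G/C).
There are 3 differences over 38 sites, so p = 3/38 = 0.079.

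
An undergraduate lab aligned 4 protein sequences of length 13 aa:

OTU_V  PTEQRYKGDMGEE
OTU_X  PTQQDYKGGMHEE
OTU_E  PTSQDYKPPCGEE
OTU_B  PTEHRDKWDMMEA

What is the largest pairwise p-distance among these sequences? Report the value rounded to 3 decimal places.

0.692

Pairwise Hamming distances:
  OTU_V vs OTU_X: 4
  OTU_V vs OTU_E: 5
  OTU_V vs OTU_B: 5
  OTU_X vs OTU_E: 5
  OTU_X vs OTU_B: 8
  OTU_E vs OTU_B: 9
The largest is 9 mismatches, between OTU_E and OTU_B; p = 9/13 = 0.692.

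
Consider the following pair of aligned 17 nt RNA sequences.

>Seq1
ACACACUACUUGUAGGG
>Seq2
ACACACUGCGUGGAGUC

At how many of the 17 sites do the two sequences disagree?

The sequences differ at positions 8 (A/G), 10 (U/G), 13 (U/G), 16 (G/U), 17 (G/C).
That gives 5 mismatches out of 17 aligned sites, so the Hamming distance is 5.

5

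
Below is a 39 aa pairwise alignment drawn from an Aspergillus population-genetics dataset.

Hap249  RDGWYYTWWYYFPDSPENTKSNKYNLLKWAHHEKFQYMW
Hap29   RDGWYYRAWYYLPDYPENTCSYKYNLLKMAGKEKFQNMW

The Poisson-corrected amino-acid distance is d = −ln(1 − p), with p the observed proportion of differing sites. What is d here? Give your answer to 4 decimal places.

Differing sites — 7:T/R; 8:W/A; 12:F/L; 15:S/Y; 20:K/C; 22:N/Y; 29:W/M; 31:H/G; 32:H/K; 37:Y/N.
p = 10/39 = 0.256410.
d = −ln(1 − 0.256410) = −ln(0.743590) = 0.2963.

0.2963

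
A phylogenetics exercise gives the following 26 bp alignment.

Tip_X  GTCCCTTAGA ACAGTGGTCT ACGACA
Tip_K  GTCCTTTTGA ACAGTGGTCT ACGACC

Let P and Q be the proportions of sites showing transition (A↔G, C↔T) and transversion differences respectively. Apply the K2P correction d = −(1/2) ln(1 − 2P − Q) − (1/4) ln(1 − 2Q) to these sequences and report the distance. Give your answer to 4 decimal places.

Differing sites — 5:C/T (Ti); 8:A/T (Tv); 26:A/C (Tv).
Of the 3 differences, 1 transition and 2 transversions over 26 sites: P = 1/26 = 0.038462, Q = 2/26 = 0.076923.
d = −0.5·ln(0.846153) − 0.25·ln(0.846154) = −0.5·(-0.167055) − 0.25·(-0.167054) = 0.1253.

0.1253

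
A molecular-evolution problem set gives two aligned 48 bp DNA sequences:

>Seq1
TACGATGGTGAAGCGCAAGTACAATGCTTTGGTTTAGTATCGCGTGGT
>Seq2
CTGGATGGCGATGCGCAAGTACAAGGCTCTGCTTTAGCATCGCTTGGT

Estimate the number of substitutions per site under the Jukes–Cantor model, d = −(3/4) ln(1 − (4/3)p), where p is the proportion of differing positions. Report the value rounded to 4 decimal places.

The sequences differ at positions 1 (T/C), 2 (A/T), 3 (C/G), 9 (T/C), 12 (A/T), 25 (T/G), 29 (T/C), 32 (G/C), 38 (T/C), 44 (G/T).
p = 10/48 = 0.208333.
d = −0.75 · ln(1 − (4/3)·0.208333) = −0.75 · ln(0.722223) = −0.75 · (-0.325421) = 0.2441.

0.2441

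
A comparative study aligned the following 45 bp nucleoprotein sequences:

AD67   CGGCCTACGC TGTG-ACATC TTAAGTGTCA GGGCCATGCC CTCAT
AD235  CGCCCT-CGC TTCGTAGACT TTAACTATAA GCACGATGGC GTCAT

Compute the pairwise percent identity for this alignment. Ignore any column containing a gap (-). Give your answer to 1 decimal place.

Excluding the 2 gap columns leaves 43 comparable sites.
Mismatches occur at site 3 (G/C), site 12 (G/T), site 13 (T/C), site 17 (C/G), site 19 (T/C), site 20 (C/T), site 25 (G/C), site 27 (G/A), site 29 (C/A), site 32 (G/C), site 33 (G/A), site 35 (C/G), site 39 (C/G), site 41 (C/G).
29 of the 43 comparable sites match, so the percent identity is 29/43 × 100 = 67.4%.

67.4%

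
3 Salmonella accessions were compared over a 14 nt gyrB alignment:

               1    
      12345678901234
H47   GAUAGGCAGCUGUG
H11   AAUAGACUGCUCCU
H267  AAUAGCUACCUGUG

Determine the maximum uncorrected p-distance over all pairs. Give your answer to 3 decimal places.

0.500

Pairwise Hamming distances:
  H47 vs H11: 6
  H47 vs H267: 4
  H11 vs H267: 7
The largest is 7 mismatches, between H11 and H267; p = 7/14 = 0.500.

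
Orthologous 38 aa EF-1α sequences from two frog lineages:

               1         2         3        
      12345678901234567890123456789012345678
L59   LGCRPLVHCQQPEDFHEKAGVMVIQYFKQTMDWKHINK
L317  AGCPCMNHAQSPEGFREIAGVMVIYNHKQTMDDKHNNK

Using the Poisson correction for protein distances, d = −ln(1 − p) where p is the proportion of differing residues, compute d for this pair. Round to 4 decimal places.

The sequences differ at positions 1 (L/A), 4 (R/P), 5 (P/C), 6 (L/M), 7 (V/N), 9 (C/A), 11 (Q/S), 14 (D/G), 16 (H/R), 18 (K/I), 25 (Q/Y), 26 (Y/N), 27 (F/H), 33 (W/D), 36 (I/N).
p = 15/38 = 0.394737.
d = −ln(1 − 0.394737) = −ln(0.605263) = 0.5021.

0.5021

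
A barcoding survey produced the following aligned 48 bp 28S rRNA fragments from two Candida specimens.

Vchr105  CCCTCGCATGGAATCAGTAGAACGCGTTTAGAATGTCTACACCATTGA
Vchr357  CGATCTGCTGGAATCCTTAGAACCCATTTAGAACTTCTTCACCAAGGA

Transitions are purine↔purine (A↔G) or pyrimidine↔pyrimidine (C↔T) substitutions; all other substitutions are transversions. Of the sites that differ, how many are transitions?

The sequences differ at positions 2 (C/G, transversion), 3 (C/A, transversion), 6 (G/T, transversion), 7 (C/G, transversion), 8 (A/C, transversion), 16 (A/C, transversion), 17 (G/T, transversion), 24 (G/C, transversion), 26 (G/A, transition), 34 (T/C, transition), 35 (G/T, transversion), 39 (A/T, transversion), 45 (T/A, transversion), 46 (T/G, transversion).
Of the 14 differences, 2 transitions and 12 transversions, so the answer is 2.

2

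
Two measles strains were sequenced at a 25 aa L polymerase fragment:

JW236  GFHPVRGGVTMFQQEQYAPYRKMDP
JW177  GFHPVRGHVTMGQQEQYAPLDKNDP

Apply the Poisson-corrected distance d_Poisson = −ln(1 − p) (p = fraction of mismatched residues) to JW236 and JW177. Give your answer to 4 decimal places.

0.2231

Differing sites — 8:G/H; 12:F/G; 20:Y/L; 21:R/D; 23:M/N.
p = 5/25 = 0.200000.
d = −ln(1 − 0.200000) = −ln(0.800000) = 0.2231.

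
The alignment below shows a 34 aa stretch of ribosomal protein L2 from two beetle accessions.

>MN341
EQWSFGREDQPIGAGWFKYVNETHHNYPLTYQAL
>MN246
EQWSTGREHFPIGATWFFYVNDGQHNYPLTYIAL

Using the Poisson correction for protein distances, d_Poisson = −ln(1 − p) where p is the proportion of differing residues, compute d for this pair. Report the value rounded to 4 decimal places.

Mismatches occur at site 5 (F↔T), site 9 (D↔H), site 10 (Q↔F), site 15 (G↔T), site 18 (K↔F), site 22 (E↔D), site 23 (T↔G), site 24 (H↔Q), site 32 (Q↔I).
p = 9/34 = 0.264706.
d = −ln(1 − 0.264706) = −ln(0.735294) = 0.3075.

0.3075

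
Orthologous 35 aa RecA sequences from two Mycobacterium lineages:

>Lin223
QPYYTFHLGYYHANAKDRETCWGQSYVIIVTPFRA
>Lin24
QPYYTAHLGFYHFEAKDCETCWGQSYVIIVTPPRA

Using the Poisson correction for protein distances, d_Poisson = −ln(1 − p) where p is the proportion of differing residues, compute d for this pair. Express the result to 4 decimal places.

Mismatches occur at site 6 (F/A), site 10 (Y/F), site 13 (A/F), site 14 (N/E), site 18 (R/C), site 33 (F/P).
p = 6/35 = 0.171429.
d = −ln(1 − 0.171429) = −ln(0.828571) = 0.1881.

0.1881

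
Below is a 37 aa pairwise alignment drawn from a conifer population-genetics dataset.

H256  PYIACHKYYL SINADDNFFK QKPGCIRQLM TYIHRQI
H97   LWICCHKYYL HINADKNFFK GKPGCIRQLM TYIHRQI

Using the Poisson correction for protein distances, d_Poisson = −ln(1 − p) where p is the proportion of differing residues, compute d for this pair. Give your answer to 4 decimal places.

0.1769

The sequences differ at positions 1 (P/L), 2 (Y/W), 4 (A/C), 11 (S/H), 16 (D/K), 21 (Q/G).
p = 6/37 = 0.162162.
d = −ln(1 − 0.162162) = −ln(0.837838) = 0.1769.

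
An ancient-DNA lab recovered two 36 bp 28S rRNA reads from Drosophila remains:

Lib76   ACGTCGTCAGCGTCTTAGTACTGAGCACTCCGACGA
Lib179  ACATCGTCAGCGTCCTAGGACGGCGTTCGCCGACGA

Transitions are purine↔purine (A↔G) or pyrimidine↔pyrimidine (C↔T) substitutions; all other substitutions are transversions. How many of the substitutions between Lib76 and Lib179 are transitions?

3

The sequences differ at positions 3 (G/A, transition), 15 (T/C, transition), 19 (T/G, transversion), 22 (T/G, transversion), 24 (A/C, transversion), 26 (C/T, transition), 27 (A/T, transversion), 29 (T/G, transversion).
Of the 8 differences, 3 transitions and 5 transversions, so the answer is 3.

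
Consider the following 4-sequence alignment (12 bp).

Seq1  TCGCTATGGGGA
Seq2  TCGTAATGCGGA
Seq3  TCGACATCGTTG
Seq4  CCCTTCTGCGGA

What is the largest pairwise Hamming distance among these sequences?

Pairwise Hamming distances:
  Seq1 vs Seq2: 3
  Seq1 vs Seq3: 6
  Seq1 vs Seq4: 5
  Seq2 vs Seq3: 7
  Seq2 vs Seq4: 4
  Seq3 vs Seq4: 10
The largest is 10, between Seq3 and Seq4.

10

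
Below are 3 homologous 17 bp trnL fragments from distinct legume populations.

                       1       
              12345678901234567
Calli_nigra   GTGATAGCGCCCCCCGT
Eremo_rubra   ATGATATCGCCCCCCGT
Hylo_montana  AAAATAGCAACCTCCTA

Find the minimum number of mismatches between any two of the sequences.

Pairwise Hamming distances:
  Calli_nigra vs Eremo_rubra: 2
  Calli_nigra vs Hylo_montana: 8
  Eremo_rubra vs Hylo_montana: 8
The smallest is 2, between Calli_nigra and Eremo_rubra.

2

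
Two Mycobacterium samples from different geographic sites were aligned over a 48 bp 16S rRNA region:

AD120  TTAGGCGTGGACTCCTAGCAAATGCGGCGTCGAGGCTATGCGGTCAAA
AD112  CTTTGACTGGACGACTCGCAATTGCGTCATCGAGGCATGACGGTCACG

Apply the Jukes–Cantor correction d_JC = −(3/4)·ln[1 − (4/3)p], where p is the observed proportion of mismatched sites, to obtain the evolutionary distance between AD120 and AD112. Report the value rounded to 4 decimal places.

0.4793

The sequences differ at positions 1 (T/C), 3 (A/T), 4 (G/T), 6 (C/A), 7 (G/C), 13 (T/G), 14 (C/A), 17 (A/C), 22 (A/T), 27 (G/T), 29 (G/A), 37 (T/A), 38 (A/T), 39 (T/G), 40 (G/A), 47 (A/C), 48 (A/G).
p = 17/48 = 0.354167.
d = −0.75 · ln(1 − (4/3)·0.354167) = −0.75 · ln(0.527777) = −0.75 · (-0.639081) = 0.4793.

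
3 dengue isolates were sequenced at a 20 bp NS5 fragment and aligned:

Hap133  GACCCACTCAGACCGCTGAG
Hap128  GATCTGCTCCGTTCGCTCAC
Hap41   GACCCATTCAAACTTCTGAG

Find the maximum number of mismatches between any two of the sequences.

12

Pairwise Hamming distances:
  Hap133 vs Hap128: 8
  Hap133 vs Hap41: 4
  Hap128 vs Hap41: 12
The largest is 12, between Hap128 and Hap41.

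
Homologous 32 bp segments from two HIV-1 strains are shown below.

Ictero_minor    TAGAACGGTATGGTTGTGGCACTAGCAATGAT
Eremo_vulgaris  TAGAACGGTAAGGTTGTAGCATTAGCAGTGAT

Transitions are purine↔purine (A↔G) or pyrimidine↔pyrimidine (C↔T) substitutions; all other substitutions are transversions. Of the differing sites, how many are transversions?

1

Differing sites — 11:T/A (Tv); 18:G/A (Ti); 22:C/T (Ti); 28:A/G (Ti).
Of the 4 differences, 3 transitions and 1 transversion, so the answer is 1.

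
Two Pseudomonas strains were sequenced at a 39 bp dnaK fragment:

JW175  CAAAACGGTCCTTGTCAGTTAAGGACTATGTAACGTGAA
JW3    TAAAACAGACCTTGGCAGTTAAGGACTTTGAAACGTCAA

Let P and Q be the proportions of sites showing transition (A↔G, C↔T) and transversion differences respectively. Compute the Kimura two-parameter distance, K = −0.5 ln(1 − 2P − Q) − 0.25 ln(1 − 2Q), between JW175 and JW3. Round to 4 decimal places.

0.2052

Mismatches occur at site 1 (C/T, transition), site 7 (G/A, transition), site 9 (T/A, transversion), site 15 (T/G, transversion), site 28 (A/T, transversion), site 31 (T/A, transversion), site 37 (G/C, transversion).
Of the 7 differences, 2 transitions and 5 transversions over 39 sites: P = 2/39 = 0.051282, Q = 5/39 = 0.128205.
d = −0.5·ln(0.769231) − 0.25·ln(0.743590) = −0.5·(-0.262364) − 0.25·(-0.296265) = 0.2052.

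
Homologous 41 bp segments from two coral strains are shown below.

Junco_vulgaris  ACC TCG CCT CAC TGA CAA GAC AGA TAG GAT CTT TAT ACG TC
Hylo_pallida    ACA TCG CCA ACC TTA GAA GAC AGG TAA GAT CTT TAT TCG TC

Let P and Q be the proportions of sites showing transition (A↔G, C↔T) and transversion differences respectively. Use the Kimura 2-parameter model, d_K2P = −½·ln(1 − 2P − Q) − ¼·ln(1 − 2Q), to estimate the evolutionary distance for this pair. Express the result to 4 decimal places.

0.2606

The sequences differ at positions 3 (C/A, transversion), 9 (T/A, transversion), 10 (C/A, transversion), 11 (A/C, transversion), 14 (G/T, transversion), 16 (C/G, transversion), 24 (A/G, transition), 27 (G/A, transition), 37 (A/T, transversion).
Of the 9 differences, 2 transitions and 7 transversions over 41 sites: P = 2/41 = 0.048780, Q = 7/41 = 0.170732.
d = −0.5·ln(0.731708) − 0.25·ln(0.658536) = −0.5·(-0.312374) − 0.25·(-0.417736) = 0.2606.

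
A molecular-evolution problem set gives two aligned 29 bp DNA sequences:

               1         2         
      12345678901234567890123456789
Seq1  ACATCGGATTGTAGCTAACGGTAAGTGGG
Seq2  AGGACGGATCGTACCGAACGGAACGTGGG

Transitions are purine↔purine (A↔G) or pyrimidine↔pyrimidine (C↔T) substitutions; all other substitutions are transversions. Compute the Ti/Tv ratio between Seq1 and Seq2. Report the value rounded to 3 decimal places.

Mismatches occur at site 2 (C/G, transversion), site 3 (A/G, transition), site 4 (T/A, transversion), site 10 (T/C, transition), site 14 (G/C, transversion), site 16 (T/G, transversion), site 22 (T/A, transversion), site 24 (A/C, transversion).
Of the 8 differences, 2 transitions and 6 transversions, so Ti/Tv = 2/6 = 0.333.

0.333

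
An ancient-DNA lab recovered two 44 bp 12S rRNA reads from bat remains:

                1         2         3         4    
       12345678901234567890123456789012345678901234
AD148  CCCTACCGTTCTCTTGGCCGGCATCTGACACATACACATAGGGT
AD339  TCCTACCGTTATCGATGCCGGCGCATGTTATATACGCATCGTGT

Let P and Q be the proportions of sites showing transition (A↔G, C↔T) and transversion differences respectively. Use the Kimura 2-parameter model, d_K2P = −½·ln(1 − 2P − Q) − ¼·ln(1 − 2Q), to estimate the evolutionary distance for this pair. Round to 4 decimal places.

0.4161

Differing sites — 1:C/T (Ti); 11:C/A (Tv); 14:T/G (Tv); 15:T/A (Tv); 16:G/T (Tv); 23:A/G (Ti); 24:T/C (Ti); 25:C/A (Tv); 28:A/T (Tv); 29:C/T (Ti); 31:C/T (Ti); 36:A/G (Ti); 40:A/C (Tv); 42:G/T (Tv).
Of the 14 differences, 6 transitions and 8 transversions over 44 sites: P = 6/44 = 0.136364, Q = 8/44 = 0.181818.
d = −0.5·ln(0.545454) − 0.25·ln(0.636364) = −0.5·(-0.606137) − 0.25·(-0.451985) = 0.4161.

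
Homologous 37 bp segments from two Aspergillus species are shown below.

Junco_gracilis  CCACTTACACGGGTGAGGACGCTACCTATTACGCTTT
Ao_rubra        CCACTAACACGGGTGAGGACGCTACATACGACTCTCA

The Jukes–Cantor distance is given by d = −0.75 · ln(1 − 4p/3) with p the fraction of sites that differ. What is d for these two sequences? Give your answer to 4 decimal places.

Mismatches occur at site 6 (T→A), site 26 (C→A), site 29 (T→C), site 30 (T→G), site 33 (G→T), site 36 (T→C), site 37 (T→A).
p = 7/37 = 0.189189.
d = −0.75 · ln(1 − (4/3)·0.189189) = −0.75 · ln(0.747748) = −0.75 · (-0.290689) = 0.2180.

0.2180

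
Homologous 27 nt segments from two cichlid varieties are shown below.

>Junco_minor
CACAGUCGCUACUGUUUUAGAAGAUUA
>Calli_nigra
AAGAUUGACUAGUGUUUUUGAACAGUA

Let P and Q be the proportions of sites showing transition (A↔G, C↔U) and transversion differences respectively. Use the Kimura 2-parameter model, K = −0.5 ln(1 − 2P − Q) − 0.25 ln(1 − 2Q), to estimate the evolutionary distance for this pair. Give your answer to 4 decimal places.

Differing sites — 1:C/A (Tv); 3:C/G (Tv); 5:G/U (Tv); 7:C/G (Tv); 8:G/A (Ti); 12:C/G (Tv); 19:A/U (Tv); 23:G/C (Tv); 25:U/G (Tv).
Of the 9 differences, 1 transition and 8 transversions over 27 sites: P = 1/27 = 0.037037, Q = 8/27 = 0.296296.
d = −0.5·ln(0.629630) − 0.25·ln(0.407408) = −0.5·(-0.462623) − 0.25·(-0.897940) = 0.4558.

0.4558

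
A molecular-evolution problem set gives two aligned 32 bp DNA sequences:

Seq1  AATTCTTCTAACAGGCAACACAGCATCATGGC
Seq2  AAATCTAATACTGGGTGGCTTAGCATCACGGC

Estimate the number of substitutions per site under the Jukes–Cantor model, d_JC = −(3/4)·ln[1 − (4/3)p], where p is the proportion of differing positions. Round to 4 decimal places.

Mismatches occur at site 3 (T/A), site 7 (T/A), site 8 (C/A), site 11 (A/C), site 12 (C/T), site 13 (A/G), site 16 (C/T), site 17 (A/G), site 18 (A/G), site 20 (A/T), site 21 (C/T), site 29 (T/C).
p = 12/32 = 0.375000.
d = −0.75 · ln(1 − (4/3)·0.375000) = −0.75 · ln(0.500000) = −0.75 · (-0.693147) = 0.5199.

0.5199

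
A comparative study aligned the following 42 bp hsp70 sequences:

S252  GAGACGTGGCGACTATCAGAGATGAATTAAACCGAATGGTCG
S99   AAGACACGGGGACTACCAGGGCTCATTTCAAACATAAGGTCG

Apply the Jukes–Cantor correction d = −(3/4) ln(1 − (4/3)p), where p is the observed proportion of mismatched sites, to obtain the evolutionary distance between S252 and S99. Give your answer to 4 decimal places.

Mismatches occur at site 1 (G→A), site 6 (G→A), site 7 (T→C), site 10 (C→G), site 16 (T→C), site 20 (A→G), site 22 (A→C), site 24 (G→C), site 26 (A→T), site 29 (A→C), site 32 (C→A), site 34 (G→A), site 35 (A→T), site 37 (T→A).
p = 14/42 = 0.333333.
d = −0.75 · ln(1 − (4/3)·0.333333) = −0.75 · ln(0.555556) = −0.75 · (-0.587786) = 0.4408.

0.4408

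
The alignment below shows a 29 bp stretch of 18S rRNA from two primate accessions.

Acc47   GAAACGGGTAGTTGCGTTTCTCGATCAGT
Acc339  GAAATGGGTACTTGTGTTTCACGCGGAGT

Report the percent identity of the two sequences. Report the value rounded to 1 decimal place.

Mismatches occur at site 5 (C↔T), site 11 (G↔C), site 15 (C↔T), site 21 (T↔A), site 24 (A↔C), site 25 (T↔G), site 26 (C↔G).
22 of the 29 sites match, so the percent identity is 22/29 × 100 = 75.9%.

75.9%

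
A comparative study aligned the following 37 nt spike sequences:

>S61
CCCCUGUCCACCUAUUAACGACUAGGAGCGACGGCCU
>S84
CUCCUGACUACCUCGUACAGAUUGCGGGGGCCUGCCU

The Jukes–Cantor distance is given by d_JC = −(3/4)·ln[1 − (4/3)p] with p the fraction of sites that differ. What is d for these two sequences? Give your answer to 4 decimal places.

Differing sites — 2:C/U; 7:U/A; 9:C/U; 14:A/C; 15:U/G; 18:A/C; 19:C/A; 22:C/U; 24:A/G; 25:G/C; 27:A/G; 29:C/G; 31:A/C; 33:G/U.
p = 14/37 = 0.378378.
d = −0.75 · ln(1 − (4/3)·0.378378) = −0.75 · ln(0.495496) = −0.75 · (-0.702196) = 0.5266.

0.5266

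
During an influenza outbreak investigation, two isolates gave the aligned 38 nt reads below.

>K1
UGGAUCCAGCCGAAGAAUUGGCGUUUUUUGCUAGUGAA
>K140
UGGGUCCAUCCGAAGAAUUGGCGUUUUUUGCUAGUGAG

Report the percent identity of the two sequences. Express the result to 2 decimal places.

Differing sites — 4:A/G; 9:G/U; 38:A/G.
35 of the 38 sites match, so the percent identity is 35/38 × 100 = 92.11%.

92.11%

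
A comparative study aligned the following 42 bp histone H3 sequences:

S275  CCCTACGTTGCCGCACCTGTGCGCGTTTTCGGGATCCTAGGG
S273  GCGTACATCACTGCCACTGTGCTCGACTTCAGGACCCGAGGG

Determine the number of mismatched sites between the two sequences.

14

The sequences differ at positions 1 (C/G), 3 (C/G), 7 (G/A), 9 (T/C), 10 (G/A), 12 (C/T), 15 (A/C), 16 (C/A), 23 (G/T), 26 (T/A), 27 (T/C), 31 (G/A), 35 (T/C), 38 (T/G).
That gives 14 mismatches out of 42 aligned sites, so the Hamming distance is 14.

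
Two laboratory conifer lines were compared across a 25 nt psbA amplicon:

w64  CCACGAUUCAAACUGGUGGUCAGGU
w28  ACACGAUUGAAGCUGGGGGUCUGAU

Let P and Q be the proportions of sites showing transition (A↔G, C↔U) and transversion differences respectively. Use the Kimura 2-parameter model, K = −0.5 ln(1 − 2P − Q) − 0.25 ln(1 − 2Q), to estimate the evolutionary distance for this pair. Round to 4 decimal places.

Mismatches occur at site 1 (C→A, transversion), site 9 (C→G, transversion), site 12 (A→G, transition), site 17 (U→G, transversion), site 22 (A→U, transversion), site 24 (G→A, transition).
Of the 6 differences, 2 transitions and 4 transversions over 25 sites: P = 2/25 = 0.080000, Q = 4/25 = 0.160000.
d = −0.5·ln(0.680000) − 0.25·ln(0.680000) = −0.5·(-0.385662) − 0.25·(-0.385662) = 0.2892.

0.2892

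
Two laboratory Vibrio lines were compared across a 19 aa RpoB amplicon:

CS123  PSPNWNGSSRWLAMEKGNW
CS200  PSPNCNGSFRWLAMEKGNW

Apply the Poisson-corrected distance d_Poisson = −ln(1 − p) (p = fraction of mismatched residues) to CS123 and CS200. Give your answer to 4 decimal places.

The sequences differ at positions 5 (W/C), 9 (S/F).
p = 2/19 = 0.105263.
d = −ln(1 − 0.105263) = −ln(0.894737) = 0.1112.

0.1112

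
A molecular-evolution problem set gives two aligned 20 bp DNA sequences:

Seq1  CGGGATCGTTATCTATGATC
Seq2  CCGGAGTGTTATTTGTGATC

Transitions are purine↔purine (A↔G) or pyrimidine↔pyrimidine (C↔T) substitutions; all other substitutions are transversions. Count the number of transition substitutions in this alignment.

Differing sites — 2:G/C (Tv); 6:T/G (Tv); 7:C/T (Ti); 13:C/T (Ti); 15:A/G (Ti).
Of the 5 differences, 3 transitions and 2 transversions, so the answer is 3.

3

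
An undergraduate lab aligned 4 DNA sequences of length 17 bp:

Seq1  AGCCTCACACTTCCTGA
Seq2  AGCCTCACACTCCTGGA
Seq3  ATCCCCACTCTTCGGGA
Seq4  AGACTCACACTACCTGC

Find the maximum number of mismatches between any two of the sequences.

Pairwise Hamming distances:
  Seq1 vs Seq2: 3
  Seq1 vs Seq3: 5
  Seq1 vs Seq4: 3
  Seq2 vs Seq3: 5
  Seq2 vs Seq4: 5
  Seq3 vs Seq4: 8
The largest is 8, between Seq3 and Seq4.

8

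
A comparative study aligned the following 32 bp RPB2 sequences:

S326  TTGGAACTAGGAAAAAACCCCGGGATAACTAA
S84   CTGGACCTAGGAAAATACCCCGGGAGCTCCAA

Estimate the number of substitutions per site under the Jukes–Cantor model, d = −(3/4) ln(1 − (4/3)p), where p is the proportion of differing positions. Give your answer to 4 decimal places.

Differing sites — 1:T/C; 6:A/C; 16:A/T; 26:T/G; 27:A/C; 28:A/T; 30:T/C.
p = 7/32 = 0.218750.
d = −0.75 · ln(1 − (4/3)·0.218750) = −0.75 · ln(0.708333) = −0.75 · (-0.344841) = 0.2586.

0.2586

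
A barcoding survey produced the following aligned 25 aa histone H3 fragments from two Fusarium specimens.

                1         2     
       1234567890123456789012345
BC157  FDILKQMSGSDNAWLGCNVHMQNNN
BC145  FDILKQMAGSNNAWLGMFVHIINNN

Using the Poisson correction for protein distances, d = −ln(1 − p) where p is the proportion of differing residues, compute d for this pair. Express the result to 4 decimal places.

Differing sites — 8:S/A; 11:D/N; 17:C/M; 18:N/F; 21:M/I; 22:Q/I.
p = 6/25 = 0.240000.
d = −ln(1 − 0.240000) = −ln(0.760000) = 0.2744.

0.2744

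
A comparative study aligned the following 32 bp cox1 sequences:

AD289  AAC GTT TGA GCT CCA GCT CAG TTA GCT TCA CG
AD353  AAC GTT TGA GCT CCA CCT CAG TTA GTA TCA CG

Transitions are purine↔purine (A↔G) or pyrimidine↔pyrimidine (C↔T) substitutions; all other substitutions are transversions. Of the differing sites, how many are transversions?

2

Differing sites — 16:G/C (Tv); 26:C/T (Ti); 27:T/A (Tv).
Of the 3 differences, 1 transition and 2 transversions, so the answer is 2.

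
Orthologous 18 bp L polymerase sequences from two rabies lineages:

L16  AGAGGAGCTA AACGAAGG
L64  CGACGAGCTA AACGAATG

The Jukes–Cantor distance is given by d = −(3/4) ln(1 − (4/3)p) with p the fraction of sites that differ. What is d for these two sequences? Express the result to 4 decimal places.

0.1885

The sequences differ at positions 1 (A/C), 4 (G/C), 17 (G/T).
p = 3/18 = 0.166667.
d = −0.75 · ln(1 − (4/3)·0.166667) = −0.75 · ln(0.777777) = −0.75 · (-0.251315) = 0.1885.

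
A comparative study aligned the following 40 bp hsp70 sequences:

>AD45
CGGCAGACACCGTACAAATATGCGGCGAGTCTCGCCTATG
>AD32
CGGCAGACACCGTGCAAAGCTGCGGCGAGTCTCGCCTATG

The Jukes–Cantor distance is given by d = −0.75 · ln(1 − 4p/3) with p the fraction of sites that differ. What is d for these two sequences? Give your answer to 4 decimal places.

0.0790

The sequences differ at positions 14 (A/G), 19 (T/G), 20 (A/C).
p = 3/40 = 0.075000.
d = −0.75 · ln(1 − (4/3)·0.075000) = −0.75 · ln(0.900000) = −0.75 · (-0.105361) = 0.0790.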